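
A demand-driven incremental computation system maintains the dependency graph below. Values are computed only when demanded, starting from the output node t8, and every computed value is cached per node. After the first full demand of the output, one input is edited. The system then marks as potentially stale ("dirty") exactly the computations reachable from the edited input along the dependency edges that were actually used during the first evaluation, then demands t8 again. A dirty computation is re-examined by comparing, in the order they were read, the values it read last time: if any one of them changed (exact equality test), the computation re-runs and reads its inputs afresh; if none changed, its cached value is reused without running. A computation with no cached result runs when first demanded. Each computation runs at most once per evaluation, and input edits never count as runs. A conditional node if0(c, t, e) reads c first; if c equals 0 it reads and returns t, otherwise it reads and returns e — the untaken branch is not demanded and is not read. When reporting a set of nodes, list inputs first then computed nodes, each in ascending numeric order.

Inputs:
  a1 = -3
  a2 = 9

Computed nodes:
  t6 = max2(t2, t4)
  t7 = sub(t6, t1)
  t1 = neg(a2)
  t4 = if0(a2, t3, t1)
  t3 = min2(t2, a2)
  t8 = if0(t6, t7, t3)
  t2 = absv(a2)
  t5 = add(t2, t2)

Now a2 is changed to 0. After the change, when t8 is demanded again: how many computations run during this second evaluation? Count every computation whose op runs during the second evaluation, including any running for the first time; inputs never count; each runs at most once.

Computations that run: t1, t2, t3, t4, t6, t7, t8 — 7 in total.
Key observation: a condition flipped, so demand reaches new nodes — t7 runs for the first time.

First evaluation (everything demanded from the output):
  t1 = neg(9) = -9
  t2 = absv(9) = 9
  t3 = min2(9, 9) = 9
  t4 = if0(a2=9 -> else branch t1) = -9
  t6 = max2(9, -9) = 9
  t8 = if0(t6=9 -> else branch t3) = 9

Propagation after the edit:
  t1: runs — a2 9->0; result 0.
  t2: runs — a2 9->0; result 0.
  t3: runs — t2 9->0; a2 9->0; result 0.
  t4: runs — a2 9->0; t1 -9->0; result 0.
  t6: runs — t2 9->0; t4 -9->0; result 0.
  t7: demanded for the first time — runs, produces 0.
  t8: runs — t6 9->0; t3 9->0; result 0.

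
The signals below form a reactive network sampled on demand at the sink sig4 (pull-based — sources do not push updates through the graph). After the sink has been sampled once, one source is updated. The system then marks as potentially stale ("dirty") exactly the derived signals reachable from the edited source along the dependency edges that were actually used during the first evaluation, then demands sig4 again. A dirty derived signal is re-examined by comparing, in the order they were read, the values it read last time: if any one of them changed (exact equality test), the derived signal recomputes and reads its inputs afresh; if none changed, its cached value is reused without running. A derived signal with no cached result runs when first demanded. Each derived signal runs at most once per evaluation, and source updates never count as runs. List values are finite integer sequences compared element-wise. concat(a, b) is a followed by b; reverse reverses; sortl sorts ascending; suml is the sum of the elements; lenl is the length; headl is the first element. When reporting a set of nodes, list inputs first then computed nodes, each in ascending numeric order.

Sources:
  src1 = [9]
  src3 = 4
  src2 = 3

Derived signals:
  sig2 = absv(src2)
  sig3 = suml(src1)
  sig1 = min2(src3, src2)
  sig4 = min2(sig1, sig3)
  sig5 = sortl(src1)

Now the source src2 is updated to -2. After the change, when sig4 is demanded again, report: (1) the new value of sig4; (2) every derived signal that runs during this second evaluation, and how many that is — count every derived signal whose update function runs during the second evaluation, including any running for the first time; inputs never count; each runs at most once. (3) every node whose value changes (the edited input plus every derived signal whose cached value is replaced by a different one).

sig4 now evaluates to -2.
Run set: sig1, sig4 (2 run).
Changed values: src2, sig1, sig4.

Initial pass — values computed on the first demand:
  sig1 = min2(4, 3) = 3
  sig3 = suml([9]) = 9
  sig4 = min2(3, 9) = 3

Second demand — change propagation:
  sig1: re-runs because src2 3->-2; new result -2.
  sig4: re-runs because sig1 3->-2; new result -2.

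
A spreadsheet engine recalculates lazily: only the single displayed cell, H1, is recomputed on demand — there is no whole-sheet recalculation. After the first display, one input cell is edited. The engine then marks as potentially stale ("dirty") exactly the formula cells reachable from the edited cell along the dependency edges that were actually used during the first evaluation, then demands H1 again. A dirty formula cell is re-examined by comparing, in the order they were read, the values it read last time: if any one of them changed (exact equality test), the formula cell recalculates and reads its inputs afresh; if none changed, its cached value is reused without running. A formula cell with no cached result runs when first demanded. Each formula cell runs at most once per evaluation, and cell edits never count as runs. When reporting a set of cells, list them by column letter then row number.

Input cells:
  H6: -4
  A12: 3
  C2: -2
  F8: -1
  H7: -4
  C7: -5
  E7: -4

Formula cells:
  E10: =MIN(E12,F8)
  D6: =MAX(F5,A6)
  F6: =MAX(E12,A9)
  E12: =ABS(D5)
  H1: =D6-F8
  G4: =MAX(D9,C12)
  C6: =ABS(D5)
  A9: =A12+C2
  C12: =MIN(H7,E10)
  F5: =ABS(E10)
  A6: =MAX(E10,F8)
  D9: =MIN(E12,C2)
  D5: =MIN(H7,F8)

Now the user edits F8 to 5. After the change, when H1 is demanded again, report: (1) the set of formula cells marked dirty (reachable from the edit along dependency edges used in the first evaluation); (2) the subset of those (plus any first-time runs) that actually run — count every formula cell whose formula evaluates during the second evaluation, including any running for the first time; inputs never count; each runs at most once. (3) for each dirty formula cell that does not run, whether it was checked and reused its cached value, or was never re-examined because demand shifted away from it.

First evaluation (everything demanded from the output):
  D5 = MIN(-4, -1) = -4
  E12 = ABS(-4) = 4
  E10 = MIN(4, -1) = -1
  A6 = MAX(-1, -1) = -1
  F5 = ABS(-1) = 1
  D6 = MAX(1, -1) = 1
  H1 = 1 - -1 = 2

Propagation after the edit:
  D5: runs — F8 -1->5; result -4 (same value as before).
  E12: checked — values it read are unchanged (D5 unchanged); reused cached 4 without running.
  E10: runs — F8 -1->5; result 4.
  A6: runs — E10 -1->4; F8 -1->5; result 5.
  F5: runs — E10 -1->4; result 4.
  D6: runs — F5 1->4; A6 -1->5; result 5.
  H1: runs — D6 1->5; F8 -1->5; result 0.

Key observation: the cutoff stops propagation at E12 — its inputs' values are unchanged, so it reuses its cache.

Marked dirty: A6, D5, D6, E10, E12, F5, H1.
Formula cells that run: A6, D5, D6, E10, F5, H1 — 6 in total.
Checked but reused from cache: E12.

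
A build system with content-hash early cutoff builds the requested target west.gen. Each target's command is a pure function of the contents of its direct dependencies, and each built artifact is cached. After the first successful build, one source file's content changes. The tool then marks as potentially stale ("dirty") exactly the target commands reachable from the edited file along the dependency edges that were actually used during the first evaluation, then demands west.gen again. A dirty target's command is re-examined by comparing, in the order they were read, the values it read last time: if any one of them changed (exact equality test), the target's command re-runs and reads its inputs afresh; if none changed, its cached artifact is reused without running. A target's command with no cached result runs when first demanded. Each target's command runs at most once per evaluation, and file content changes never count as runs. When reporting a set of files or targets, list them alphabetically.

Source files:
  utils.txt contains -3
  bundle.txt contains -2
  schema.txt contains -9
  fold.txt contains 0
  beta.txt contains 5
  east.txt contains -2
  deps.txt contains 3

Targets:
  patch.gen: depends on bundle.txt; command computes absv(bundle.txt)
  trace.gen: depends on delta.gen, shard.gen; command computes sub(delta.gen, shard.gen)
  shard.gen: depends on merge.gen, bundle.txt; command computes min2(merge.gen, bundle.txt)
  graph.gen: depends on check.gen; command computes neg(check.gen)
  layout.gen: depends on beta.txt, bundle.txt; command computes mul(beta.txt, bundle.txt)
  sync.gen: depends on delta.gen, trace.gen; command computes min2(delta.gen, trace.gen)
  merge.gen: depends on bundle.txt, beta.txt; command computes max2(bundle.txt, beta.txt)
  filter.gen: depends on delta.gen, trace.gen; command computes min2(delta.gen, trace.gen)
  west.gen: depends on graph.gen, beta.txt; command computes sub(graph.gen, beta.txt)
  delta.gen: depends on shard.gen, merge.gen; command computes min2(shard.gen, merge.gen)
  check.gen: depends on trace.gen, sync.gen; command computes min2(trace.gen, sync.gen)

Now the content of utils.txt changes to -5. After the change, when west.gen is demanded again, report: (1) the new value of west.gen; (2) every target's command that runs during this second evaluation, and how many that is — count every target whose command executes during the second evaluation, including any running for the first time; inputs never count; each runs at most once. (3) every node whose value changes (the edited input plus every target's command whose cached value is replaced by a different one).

New value of west.gen: -3.
Target commands that run: none — 0 in total.
Values that change: utils.txt.
Key observation: utils.txt is never demanded by the output, so the edit triggers no recomputation at all.

First evaluation (everything demanded from the output):
  merge.gen = max2(-2, 5) = 5
  shard.gen = min2(5, -2) = -2
  delta.gen = min2(-2, 5) = -2
  trace.gen = sub(-2, -2) = 0
  sync.gen = min2(-2, 0) = -2
  check.gen = min2(0, -2) = -2
  graph.gen = neg(-2) = 2
  west.gen = sub(2, 5) = -3

Propagation after the edit:
  utils.txt feeds no computation that the output demands — nothing is marked dirty and nothing runs.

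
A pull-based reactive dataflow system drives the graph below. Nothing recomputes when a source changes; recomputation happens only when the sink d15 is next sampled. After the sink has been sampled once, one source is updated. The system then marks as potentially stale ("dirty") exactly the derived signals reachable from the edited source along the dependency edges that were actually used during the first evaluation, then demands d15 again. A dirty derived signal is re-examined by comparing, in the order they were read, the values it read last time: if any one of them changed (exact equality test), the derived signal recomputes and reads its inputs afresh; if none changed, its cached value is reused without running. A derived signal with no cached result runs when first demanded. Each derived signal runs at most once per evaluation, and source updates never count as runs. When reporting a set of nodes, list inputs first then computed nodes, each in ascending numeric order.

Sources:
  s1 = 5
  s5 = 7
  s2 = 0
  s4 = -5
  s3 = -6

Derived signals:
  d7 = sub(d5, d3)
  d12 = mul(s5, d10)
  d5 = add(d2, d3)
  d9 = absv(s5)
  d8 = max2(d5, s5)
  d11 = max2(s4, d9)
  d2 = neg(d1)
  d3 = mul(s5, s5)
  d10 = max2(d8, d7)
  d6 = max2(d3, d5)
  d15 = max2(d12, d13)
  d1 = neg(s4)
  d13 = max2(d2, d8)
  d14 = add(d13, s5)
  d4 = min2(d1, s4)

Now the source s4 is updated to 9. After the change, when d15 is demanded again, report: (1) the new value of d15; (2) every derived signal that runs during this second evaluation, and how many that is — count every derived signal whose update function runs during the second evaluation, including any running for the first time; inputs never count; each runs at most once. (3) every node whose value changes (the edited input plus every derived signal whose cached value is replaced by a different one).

New value of d15: 406.
Derived signals that run: d1, d2, d5, d7, d8, d10, d12, d13, d15 — 9 in total.
Values that change: s4, d1, d2, d5, d7, d8, d10, d12, d13, d15.

First evaluation (everything demanded from the output):
  d1 = neg(-5) = 5
  d2 = neg(5) = -5
  d3 = mul(7, 7) = 49
  d5 = add(-5, 49) = 44
  d7 = sub(44, 49) = -5
  d8 = max2(44, 7) = 44
  d10 = max2(44, -5) = 44
  d12 = mul(7, 44) = 308
  d13 = max2(-5, 44) = 44
  d15 = max2(308, 44) = 308

Propagation after the edit:
  d1: runs — s4 -5->9; result -9.
  d2: runs — d1 5->-9; result 9.
  d5: runs — d2 -5->9; result 58.
  d7: runs — d5 44->58; result 9.
  d8: runs — d5 44->58; result 58.
  d10: runs — d8 44->58; d7 -5->9; result 58.
  d12: runs — d10 44->58; result 406.
  d13: runs — d2 -5->9; d8 44->58; result 58.
  d15: runs — d12 308->406; d13 44->58; result 406.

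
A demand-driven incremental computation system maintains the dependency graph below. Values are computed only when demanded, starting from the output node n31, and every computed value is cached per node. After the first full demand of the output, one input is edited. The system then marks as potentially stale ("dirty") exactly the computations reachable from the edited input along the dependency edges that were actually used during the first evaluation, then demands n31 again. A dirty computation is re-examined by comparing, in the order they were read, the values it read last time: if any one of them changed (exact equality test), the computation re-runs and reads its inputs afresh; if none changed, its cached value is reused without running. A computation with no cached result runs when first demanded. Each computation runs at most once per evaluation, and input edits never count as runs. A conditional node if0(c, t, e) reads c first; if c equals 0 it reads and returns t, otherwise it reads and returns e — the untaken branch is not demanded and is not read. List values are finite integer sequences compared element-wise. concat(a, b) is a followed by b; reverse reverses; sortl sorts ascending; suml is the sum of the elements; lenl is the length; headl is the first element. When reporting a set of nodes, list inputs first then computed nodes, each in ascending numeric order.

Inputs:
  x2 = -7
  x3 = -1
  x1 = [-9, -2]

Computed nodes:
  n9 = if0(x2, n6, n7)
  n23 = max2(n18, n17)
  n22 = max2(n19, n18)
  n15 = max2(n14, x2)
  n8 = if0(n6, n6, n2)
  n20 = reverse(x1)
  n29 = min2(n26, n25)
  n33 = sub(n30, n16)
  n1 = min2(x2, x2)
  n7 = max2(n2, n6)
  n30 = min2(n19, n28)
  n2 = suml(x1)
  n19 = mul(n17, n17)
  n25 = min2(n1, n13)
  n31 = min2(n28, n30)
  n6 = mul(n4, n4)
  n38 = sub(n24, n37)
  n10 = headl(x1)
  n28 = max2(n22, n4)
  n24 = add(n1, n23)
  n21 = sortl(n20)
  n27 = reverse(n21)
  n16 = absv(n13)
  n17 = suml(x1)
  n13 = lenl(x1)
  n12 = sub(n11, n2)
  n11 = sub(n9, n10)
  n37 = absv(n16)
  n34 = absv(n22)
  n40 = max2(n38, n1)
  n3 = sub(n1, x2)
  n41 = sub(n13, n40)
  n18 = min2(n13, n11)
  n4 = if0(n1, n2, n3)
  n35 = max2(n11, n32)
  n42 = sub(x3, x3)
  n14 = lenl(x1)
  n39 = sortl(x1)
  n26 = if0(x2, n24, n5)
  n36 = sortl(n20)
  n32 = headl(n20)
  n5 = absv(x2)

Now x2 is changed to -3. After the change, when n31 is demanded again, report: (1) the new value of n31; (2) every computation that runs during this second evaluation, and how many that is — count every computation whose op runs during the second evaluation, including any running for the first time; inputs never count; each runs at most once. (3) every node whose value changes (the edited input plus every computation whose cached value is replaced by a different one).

New value of n31: 121.
Computations that run: n1, n3, n4, n9 — 4 in total.
Values that change: x2, n1.
Key observation: the cutoff stops propagation at n6 — its inputs' values are unchanged, so it reuses its cache.

First evaluation (everything demanded from the output):
  n1 = min2(-7, -7) = -7
  n2 = suml([-9, -2]) = -11
  n3 = sub(-7, -7) = 0
  n4 = if0(n1=-7 -> else branch n3) = 0
  n6 = mul(0, 0) = 0
  n7 = max2(-11, 0) = 0
  n9 = if0(x2=-7 -> else branch n7) = 0
  n10 = headl([-9, -2]) = -9
  n11 = sub(0, -9) = 9
  n13 = lenl([-9, -2]) = 2
  n17 = suml([-9, -2]) = -11
  n18 = min2(2, 9) = 2
  n19 = mul(-11, -11) = 121
  n22 = max2(121, 2) = 121
  n28 = max2(121, 0) = 121
  n30 = min2(121, 121) = 121
  n31 = min2(121, 121) = 121

Propagation after the edit:
  n1: runs — x2 -7->-3; x2 -7->-3; result -3.
  n3: runs — n1 -7->-3; x2 -7->-3; result 0 (same value as before).
  n4: runs — n1 -7->-3; result 0 (same value as before).
  n6: checked — values it read are unchanged (n4 unchanged, n4 unchanged); reused cached 0 without running.
  n7: checked — values it read are unchanged (n2 unchanged, n6 unchanged); reused cached 0 without running.
  n9: runs — x2 -7->-3; result 0 (same value as before).
  n11: checked — values it read are unchanged (n9 unchanged, n10 unchanged); reused cached 9 without running.
  n18: checked — values it read are unchanged (n13 unchanged, n11 unchanged); reused cached 2 without running.
  n22: checked — values it read are unchanged (n19 unchanged, n18 unchanged); reused cached 121 without running.
  n28: checked — values it read are unchanged (n22 unchanged, n4 unchanged); reused cached 121 without running.
  n30: checked — values it read are unchanged (n19 unchanged, n28 unchanged); reused cached 121 without running.
  n31: checked — values it read are unchanged (n28 unchanged, n30 unchanged); reused cached 121 without running.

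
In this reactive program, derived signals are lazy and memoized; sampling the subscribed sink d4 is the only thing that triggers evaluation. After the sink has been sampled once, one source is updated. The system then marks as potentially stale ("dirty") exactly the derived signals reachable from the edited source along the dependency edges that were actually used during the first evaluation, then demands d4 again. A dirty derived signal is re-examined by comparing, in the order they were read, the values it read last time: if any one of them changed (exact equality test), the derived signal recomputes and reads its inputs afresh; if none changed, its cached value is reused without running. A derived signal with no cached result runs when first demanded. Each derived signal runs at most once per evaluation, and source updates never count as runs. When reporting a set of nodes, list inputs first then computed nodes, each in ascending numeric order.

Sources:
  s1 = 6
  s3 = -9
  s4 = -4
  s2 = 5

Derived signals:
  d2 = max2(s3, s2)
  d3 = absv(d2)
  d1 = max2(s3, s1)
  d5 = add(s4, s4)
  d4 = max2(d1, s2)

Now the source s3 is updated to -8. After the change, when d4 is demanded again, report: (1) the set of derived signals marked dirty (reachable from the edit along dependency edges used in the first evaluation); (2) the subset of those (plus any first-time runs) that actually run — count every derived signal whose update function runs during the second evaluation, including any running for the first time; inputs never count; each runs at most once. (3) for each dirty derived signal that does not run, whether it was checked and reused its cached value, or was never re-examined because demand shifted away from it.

The edit dirties: d1, d4.
1 derived signals run: d1.
Cache hits after checking: d4.
Note the absorption at d1: it re-runs yet its value is the same, leaving the output's value untouched.

First demand of the output computes:
  d1 = max2(-9, 6) = 6
  d4 = max2(6, 5) = 6

After the edit, cleaning proceeds:
  d1: a read changed (s3 -9->-8) — executes, giving 6 — identical to its old value.
  d4: dirty, but its reads are unchanged (d1 unchanged, s2 unchanged); cached 6 stands.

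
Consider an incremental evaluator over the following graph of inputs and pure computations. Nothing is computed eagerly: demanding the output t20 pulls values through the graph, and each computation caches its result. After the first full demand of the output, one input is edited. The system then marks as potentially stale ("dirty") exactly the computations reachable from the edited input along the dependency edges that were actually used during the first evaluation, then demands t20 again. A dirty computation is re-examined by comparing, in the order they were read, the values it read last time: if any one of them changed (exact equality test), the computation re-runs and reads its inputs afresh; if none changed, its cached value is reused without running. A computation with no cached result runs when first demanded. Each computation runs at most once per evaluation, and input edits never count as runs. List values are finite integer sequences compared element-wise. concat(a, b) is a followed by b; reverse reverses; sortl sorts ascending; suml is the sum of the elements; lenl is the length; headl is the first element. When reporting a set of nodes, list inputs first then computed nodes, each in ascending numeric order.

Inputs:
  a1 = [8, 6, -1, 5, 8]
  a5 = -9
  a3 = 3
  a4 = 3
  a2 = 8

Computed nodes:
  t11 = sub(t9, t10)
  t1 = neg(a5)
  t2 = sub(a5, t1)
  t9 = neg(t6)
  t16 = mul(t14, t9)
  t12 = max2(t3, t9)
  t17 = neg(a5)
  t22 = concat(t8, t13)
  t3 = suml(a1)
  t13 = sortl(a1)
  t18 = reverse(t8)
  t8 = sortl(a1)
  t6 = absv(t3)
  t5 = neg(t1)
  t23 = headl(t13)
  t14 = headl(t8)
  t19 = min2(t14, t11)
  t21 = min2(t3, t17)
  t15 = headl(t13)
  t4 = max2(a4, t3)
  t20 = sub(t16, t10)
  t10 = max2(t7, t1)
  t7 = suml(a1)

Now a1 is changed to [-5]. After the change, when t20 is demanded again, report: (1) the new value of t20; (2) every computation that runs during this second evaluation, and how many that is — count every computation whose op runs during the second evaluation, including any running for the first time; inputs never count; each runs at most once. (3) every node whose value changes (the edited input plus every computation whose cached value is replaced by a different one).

t20 now evaluates to 16.
Run set: t3, t6, t7, t8, t9, t10, t14, t16, t20 (9 run).
Changed values: a1, t3, t6, t7, t8, t9, t10, t14, t16, t20.

Initial pass — values computed on the first demand:
  t1 = neg(-9) = 9
  t3 = suml([8, 6, -1, 5, 8]) = 26
  t6 = absv(26) = 26
  t7 = suml([8, 6, -1, 5, 8]) = 26
  t8 = sortl([8, 6, -1, 5, 8]) = [-1, 5, 6, 8, 8]
  t9 = neg(26) = -26
  t10 = max2(26, 9) = 26
  t14 = headl([-1, 5, 6, 8, 8]) = -1
  t16 = mul(-1, -26) = 26
  t20 = sub(26, 26) = 0

Second demand — change propagation:
  t3: re-runs because a1 [8, 6, -1, 5, 8]->[-5]; new result -5.
  t6: re-runs because t3 26->-5; new result 5.
  t7: re-runs because a1 [8, 6, -1, 5, 8]->[-5]; new result -5.
  t8: re-runs because a1 [8, 6, -1, 5, 8]->[-5]; new result [-5].
  t9: re-runs because t6 26->5; new result -5.
  t10: re-runs because t7 26->-5; new result 9.
  t14: re-runs because t8 [-1, 5, 6, 8, 8]->[-5]; new result -5.
  t16: re-runs because t14 -1->-5; t9 -26->-5; new result 25.
  t20: re-runs because t16 26->25; t10 26->9; new result 16.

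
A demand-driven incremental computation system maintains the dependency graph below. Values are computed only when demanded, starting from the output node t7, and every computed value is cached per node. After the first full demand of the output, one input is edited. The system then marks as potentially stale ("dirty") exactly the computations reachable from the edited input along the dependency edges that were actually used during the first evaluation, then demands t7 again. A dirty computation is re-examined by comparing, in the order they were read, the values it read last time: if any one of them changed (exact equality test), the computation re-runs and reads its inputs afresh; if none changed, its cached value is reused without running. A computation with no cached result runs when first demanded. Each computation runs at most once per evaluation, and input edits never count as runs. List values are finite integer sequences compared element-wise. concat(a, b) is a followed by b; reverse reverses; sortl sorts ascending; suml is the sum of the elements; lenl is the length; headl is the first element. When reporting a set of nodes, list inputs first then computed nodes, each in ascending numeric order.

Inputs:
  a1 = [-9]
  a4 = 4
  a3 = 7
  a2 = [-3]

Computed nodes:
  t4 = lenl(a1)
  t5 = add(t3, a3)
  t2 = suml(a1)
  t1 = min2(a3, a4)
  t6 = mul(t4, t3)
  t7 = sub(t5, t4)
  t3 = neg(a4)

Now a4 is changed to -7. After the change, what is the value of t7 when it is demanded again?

New value of t7: 13.

First evaluation (everything demanded from the output):
  t3 = neg(4) = -4
  t4 = lenl([-9]) = 1
  t5 = add(-4, 7) = 3
  t7 = sub(3, 1) = 2

Propagation after the edit:
  t3: runs — a4 4->-7; result 7.
  t5: runs — t3 -4->7; result 14.
  t7: runs — t5 3->14; result 13.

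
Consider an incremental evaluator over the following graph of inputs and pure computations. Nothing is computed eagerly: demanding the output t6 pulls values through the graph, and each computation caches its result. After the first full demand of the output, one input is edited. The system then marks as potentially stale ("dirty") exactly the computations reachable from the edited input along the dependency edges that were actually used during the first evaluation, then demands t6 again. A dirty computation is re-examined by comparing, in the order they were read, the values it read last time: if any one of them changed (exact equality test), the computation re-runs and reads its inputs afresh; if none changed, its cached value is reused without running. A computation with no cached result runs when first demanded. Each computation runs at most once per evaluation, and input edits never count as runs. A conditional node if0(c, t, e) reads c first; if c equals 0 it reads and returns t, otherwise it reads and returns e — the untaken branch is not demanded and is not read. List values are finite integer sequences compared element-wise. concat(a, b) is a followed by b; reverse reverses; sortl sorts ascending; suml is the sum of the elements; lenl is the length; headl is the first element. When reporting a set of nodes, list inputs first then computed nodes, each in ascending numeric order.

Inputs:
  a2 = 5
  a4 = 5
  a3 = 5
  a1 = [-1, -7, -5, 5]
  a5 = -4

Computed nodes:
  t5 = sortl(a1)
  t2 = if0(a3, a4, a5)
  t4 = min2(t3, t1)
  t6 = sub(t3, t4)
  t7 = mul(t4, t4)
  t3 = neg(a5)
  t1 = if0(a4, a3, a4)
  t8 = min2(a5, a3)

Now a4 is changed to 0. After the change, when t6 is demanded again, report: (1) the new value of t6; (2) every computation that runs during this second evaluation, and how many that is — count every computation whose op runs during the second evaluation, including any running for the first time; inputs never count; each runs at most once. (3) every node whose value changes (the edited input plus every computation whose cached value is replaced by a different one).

t6 now evaluates to 0.
Run set: t1 (1 run).
Changed values: a4.
The important point: t1 recomputes to an identical value, and the output ends up unchanged.

Initial pass — values computed on the first demand:
  t1 = if0(a4=5 -> else branch a4) = 5
  t3 = neg(-4) = 4
  t4 = min2(4, 5) = 4
  t6 = sub(4, 4) = 0

Second demand — change propagation:
  t1: re-runs because a4 5->0; a4 5->0; new result 5 (unchanged).
  t4: re-examined; everything it read last time is the same (t3 unchanged, t1 unchanged) — cache 4 kept, no run.
  t6: re-examined; everything it read last time is the same (t3 unchanged, t4 unchanged) — cache 0 kept, no run.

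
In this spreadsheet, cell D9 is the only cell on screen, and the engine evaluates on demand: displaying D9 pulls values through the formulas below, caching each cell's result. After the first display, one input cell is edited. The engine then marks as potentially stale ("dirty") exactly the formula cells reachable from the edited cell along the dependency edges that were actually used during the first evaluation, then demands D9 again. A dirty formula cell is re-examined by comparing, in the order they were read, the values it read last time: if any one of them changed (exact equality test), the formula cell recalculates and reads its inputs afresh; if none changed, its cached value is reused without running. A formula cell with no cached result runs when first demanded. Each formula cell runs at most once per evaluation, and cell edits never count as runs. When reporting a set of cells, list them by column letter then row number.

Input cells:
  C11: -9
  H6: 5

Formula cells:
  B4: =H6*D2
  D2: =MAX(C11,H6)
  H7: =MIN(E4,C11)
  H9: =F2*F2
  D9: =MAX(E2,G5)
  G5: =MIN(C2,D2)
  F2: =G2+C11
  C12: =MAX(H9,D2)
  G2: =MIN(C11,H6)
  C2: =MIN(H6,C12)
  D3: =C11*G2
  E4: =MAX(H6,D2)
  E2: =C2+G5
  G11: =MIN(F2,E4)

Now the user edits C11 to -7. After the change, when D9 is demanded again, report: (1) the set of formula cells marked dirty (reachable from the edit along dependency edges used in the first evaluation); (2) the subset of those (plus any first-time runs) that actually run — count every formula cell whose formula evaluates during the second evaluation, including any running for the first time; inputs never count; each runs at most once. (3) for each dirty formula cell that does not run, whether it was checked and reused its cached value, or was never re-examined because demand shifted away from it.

Initial pass — values computed on the first demand:
  D2 = MAX(-9, 5) = 5
  G2 = MIN(-9, 5) = -9
  F2 = -9 + -9 = -18
  H9 = -18 * -18 = 324
  C12 = MAX(324, 5) = 324
  C2 = MIN(5, 324) = 5
  G5 = MIN(5, 5) = 5
  E2 = 5 + 5 = 10
  D9 = MAX(10, 5) = 10

Second demand — change propagation:
  D2: re-runs because C11 -9->-7; new result 5 (unchanged).
  G2: re-runs because C11 -9->-7; new result -7.
  F2: re-runs because G2 -9->-7; C11 -9->-7; new result -14.
  H9: re-runs because F2 -18->-14; F2 -18->-14; new result 196.
  C12: re-runs because H9 324->196; new result 196.
  C2: re-runs because C12 324->196; new result 5 (unchanged).
  G5: re-examined; everything it read last time is the same (C2 unchanged, D2 unchanged) — cache 5 kept, no run.
  E2: re-examined; everything it read last time is the same (C2 unchanged, G5 unchanged) — cache 10 kept, no run.
  D9: re-examined; everything it read last time is the same (E2 unchanged, G5 unchanged) — cache 10 kept, no run.

The important point: at G5 every value read last time is unchanged, so the dirty flag clears without a run.

Dirty set: C2, C12, D2, D9, E2, F2, G2, G5, H9.
Run set: C2, C12, D2, F2, G2, H9 (6 run).
Re-examined without running (cache reused): D9, E2, G5.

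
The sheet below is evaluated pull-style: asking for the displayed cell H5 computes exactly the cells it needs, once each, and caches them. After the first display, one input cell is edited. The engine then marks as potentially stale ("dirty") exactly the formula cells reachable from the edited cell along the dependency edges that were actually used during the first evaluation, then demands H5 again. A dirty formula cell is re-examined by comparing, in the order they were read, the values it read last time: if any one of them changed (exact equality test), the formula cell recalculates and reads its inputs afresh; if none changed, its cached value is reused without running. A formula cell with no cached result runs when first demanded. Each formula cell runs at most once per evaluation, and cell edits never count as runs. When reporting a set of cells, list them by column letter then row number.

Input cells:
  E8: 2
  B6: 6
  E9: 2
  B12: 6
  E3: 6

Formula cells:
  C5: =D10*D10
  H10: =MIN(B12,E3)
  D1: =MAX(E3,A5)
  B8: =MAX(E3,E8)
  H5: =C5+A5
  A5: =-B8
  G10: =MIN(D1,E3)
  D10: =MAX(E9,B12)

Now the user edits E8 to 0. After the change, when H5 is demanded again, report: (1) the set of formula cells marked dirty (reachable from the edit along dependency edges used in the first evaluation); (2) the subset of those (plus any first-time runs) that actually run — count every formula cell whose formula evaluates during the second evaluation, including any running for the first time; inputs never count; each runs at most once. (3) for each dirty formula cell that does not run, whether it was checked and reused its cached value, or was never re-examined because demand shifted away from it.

First demand of the output computes:
  B8 = MAX(6, 2) = 6
  A5 = -(6) = -6
  D10 = MAX(2, 6) = 6
  C5 = 6 * 6 = 36
  H5 = 36 + -6 = 30

After the edit, cleaning proceeds:
  B8: a read changed (E8 2->0) — executes, giving 6 — identical to its old value.
  A5: dirty, but its reads are unchanged (B8 unchanged); cached -6 stands.
  H5: dirty, but its reads are unchanged (C5 unchanged, A5 unchanged); cached 30 stands.

Note the absorption at B8: it re-runs yet its value is the same, leaving the output's value untouched.

The edit dirties: A5, B8, H5.
1 formula cells run: B8.
Cache hits after checking: A5, H5.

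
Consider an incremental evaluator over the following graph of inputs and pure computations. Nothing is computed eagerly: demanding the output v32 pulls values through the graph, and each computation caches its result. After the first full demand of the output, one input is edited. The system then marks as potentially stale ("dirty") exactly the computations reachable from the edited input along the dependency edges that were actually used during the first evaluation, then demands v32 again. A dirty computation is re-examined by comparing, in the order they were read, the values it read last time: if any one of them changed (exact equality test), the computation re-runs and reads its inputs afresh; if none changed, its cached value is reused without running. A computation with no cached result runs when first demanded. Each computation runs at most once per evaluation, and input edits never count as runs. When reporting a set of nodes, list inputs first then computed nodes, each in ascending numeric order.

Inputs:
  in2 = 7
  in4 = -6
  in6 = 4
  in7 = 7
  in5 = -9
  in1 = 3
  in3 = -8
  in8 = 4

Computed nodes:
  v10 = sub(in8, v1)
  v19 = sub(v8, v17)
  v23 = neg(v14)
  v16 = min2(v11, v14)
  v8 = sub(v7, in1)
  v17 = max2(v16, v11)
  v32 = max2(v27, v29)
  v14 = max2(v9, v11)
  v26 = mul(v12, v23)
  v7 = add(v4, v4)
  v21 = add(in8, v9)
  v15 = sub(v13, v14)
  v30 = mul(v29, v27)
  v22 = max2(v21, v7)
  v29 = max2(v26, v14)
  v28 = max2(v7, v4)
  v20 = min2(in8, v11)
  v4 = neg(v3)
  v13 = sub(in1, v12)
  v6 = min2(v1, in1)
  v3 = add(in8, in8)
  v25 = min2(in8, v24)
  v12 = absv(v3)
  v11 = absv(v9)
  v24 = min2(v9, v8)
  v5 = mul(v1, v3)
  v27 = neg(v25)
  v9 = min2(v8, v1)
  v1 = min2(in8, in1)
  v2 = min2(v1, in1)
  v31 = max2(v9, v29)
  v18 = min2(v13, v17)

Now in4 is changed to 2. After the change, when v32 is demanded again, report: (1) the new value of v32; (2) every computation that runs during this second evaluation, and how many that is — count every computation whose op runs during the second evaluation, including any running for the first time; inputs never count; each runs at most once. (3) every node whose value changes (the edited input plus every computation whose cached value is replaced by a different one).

Initial pass — values computed on the first demand:
  v1 = min2(4, 3) = 3
  v3 = add(4, 4) = 8
  v4 = neg(8) = -8
  v7 = add(-8, -8) = -16
  v8 = sub(-16, 3) = -19
  v9 = min2(-19, 3) = -19
  v11 = absv(-19) = 19
  v12 = absv(8) = 8
  v14 = max2(-19, 19) = 19
  v23 = neg(19) = -19
  v24 = min2(-19, -19) = -19
  v25 = min2(4, -19) = -19
  v26 = mul(8, -19) = -152
  v27 = neg(-19) = 19
  v29 = max2(-152, 19) = 19
  v32 = max2(19, 19) = 19

Second demand — change propagation:
  no demanded computation ever read in4, so the edit dirties nothing and nothing runs.

The important point: nothing the output needs ever reads in4, so the edit is invisible to it.

v32 now evaluates to 19.
Run set: none (0 run).
Changed values: in4.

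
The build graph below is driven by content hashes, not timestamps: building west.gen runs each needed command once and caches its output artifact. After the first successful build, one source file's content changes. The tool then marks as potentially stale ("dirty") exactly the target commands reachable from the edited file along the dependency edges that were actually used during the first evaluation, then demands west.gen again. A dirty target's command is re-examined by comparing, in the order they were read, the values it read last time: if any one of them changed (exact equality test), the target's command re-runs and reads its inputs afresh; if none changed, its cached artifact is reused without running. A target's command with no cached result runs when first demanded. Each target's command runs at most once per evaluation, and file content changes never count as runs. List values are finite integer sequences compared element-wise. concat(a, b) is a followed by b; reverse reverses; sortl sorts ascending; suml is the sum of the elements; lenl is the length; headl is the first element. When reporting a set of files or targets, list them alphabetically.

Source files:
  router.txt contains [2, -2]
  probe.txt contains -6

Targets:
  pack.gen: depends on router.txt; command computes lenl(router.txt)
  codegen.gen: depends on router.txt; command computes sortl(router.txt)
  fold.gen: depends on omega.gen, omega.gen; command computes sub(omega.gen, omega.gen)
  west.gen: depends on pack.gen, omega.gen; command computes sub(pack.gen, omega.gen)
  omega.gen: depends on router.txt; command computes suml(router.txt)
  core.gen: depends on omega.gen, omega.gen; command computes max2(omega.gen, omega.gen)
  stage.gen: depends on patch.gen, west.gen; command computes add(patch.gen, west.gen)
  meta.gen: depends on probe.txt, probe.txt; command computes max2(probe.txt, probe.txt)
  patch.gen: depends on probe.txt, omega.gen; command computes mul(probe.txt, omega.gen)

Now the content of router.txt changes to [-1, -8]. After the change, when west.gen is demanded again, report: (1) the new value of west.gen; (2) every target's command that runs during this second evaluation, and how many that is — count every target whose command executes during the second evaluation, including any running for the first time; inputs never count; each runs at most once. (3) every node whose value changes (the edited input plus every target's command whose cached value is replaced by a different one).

west.gen now evaluates to 11.
Run set: omega.gen, pack.gen, west.gen (3 run).
Changed values: omega.gen, router.txt, west.gen.

Initial pass — values computed on the first demand:
  omega.gen = suml([2, -2]) = 0
  pack.gen = lenl([2, -2]) = 2
  west.gen = sub(2, 0) = 2

Second demand — change propagation:
  omega.gen: re-runs because router.txt [2, -2]->[-1, -8]; new result -9.
  pack.gen: re-runs because router.txt [2, -2]->[-1, -8]; new result 2 (unchanged).
  west.gen: re-runs because omega.gen 0->-9; new result 11.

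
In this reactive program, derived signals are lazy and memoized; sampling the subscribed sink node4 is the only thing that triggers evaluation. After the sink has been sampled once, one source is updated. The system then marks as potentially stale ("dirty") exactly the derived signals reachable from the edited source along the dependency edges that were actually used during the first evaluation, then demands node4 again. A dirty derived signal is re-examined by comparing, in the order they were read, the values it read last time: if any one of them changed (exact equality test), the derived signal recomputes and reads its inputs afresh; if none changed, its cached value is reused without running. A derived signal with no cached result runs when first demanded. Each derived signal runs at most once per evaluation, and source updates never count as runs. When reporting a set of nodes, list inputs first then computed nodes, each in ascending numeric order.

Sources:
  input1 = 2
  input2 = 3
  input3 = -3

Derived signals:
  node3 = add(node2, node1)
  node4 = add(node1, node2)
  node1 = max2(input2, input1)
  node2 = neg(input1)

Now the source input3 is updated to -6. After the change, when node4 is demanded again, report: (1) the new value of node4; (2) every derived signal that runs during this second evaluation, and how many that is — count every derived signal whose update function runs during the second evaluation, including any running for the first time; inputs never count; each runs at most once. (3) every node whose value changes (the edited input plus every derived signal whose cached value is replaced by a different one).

First demand of the output computes:
  node1 = max2(3, 2) = 3
  node2 = neg(2) = -2
  node4 = add(3, -2) = 1

After the edit, cleaning proceeds:
  no node depends on input3 at all; the second demand re-runs nothing.

Note the shortcut — nothing in the graph depends on input3 at all, so no recomputation happens.

Demanding node4 again yields 1.
0 derived signals run: none.
The nodes whose values change: input3.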